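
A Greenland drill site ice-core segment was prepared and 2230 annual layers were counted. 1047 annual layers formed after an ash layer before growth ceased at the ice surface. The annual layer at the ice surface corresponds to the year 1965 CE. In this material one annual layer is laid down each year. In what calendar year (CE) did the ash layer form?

918 CE

1047 annual layers post-date the ash layer.
Counting back 1047 years from 1965 CE places the ash layer in 1965 − 1047 = 918 CE.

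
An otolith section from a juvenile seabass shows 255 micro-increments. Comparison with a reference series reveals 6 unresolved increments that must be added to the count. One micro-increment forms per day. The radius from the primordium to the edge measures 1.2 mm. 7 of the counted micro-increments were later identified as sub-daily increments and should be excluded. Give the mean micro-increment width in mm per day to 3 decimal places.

Correcting the raw count gives 255 − 7 + 6 = 254 true micro-increments.
Mean rate = 1.2 mm / 254 days ≈ 0.005 mm per day.

0.005 mm per day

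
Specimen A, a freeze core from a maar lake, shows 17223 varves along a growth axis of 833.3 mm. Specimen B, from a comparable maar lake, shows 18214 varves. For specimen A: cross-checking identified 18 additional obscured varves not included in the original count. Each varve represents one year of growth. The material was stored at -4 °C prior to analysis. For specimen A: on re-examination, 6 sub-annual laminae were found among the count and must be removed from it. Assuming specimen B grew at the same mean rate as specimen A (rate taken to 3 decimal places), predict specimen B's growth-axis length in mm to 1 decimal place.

Specimen A: true varve count = 17223 − 6 + 18 = 17235.
A: Extension rate ≈ 833.3 / 17235 = 0.048 mm/yr.
B's length ≈ 0.048 × 18214 = 874.3 mm.

874.3 mm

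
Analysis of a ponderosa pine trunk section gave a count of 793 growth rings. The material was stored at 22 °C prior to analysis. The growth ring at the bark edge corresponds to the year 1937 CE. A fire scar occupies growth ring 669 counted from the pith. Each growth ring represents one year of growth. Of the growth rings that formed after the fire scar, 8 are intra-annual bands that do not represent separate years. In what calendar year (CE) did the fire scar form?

1821 CE

The fire scar sits at growth ring 669 from the pith, so 793 − 669 = 124 growth rings formed after it.
Excluding 8 false growth rings: 124 − 8 = 116.
1937 − 116 = 1821 CE.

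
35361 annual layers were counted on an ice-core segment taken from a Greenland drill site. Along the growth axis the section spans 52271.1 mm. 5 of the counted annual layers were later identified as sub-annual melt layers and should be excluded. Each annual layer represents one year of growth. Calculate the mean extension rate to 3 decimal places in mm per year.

True annual layer count = 35361 − 5 = 35356.
Mean rate = 52271.1 mm / 35356 years ≈ 1.478 mm per year.

1.478 mm per year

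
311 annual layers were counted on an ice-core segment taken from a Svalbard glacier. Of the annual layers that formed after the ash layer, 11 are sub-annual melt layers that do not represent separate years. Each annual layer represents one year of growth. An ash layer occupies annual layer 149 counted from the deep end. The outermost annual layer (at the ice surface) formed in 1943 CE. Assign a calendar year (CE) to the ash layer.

1792 CE

The ash layer sits at annual layer 149 from the deep end, so 311 − 149 = 162 annual layers formed after it.
Removing the 11 false annual layers leaves 162 − 11 = 151 true annual layers beyond the ash layer.
The annual layer at the ice surface is 1943 CE, so the ash layer dates to 1943 − 151 = 1792 CE.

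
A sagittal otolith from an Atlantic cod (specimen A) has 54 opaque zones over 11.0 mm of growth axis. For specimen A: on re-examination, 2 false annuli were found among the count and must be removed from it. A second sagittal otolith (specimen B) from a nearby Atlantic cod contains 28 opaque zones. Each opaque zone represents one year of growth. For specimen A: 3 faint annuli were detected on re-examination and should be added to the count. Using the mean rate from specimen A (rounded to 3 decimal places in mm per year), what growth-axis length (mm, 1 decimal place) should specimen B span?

5.6 mm

Specimen A: adjusted count: 54 − 2 + 3 = 55 opaque zones.
A: Extension rate ≈ 11.0 / 55 = 0.200 mm/year.
For B, 0.200 mm/year × 28 years = 5.6 mm.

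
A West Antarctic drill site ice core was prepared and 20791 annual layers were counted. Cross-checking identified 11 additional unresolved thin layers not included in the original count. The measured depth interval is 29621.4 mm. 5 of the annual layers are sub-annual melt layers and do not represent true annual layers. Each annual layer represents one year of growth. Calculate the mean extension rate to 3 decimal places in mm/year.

1.424 mm/year

Correcting the raw count gives 20791 − 5 + 11 = 20797 true annual layers.
Extension rate ≈ 29621.4 / 20797 = 1.424 mm/year.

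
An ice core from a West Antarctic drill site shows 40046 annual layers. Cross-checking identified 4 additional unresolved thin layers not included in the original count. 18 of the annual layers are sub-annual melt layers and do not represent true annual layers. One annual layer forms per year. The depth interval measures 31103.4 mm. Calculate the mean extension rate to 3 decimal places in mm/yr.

Adjusted count: 40046 − 18 + 4 = 40032 annual layers.
Extension rate ≈ 31103.4 / 40032 = 0.777 mm/yr.

0.777 mm/yr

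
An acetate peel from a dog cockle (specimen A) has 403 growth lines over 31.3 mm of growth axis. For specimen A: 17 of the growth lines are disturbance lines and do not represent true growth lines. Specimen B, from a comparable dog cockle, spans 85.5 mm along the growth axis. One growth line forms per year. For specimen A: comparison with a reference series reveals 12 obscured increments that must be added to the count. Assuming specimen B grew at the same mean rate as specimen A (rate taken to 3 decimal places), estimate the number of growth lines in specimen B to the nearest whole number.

Specimen A: after corrections the count is 403 − 17 + 12 = 398 growth lines.
A: Extension rate ≈ 31.3 / 398 = 0.079 mm/year.
B spans 85.5 / 0.079 = 1082.28 years ≈ 1082 growth lines.

1082 growth lines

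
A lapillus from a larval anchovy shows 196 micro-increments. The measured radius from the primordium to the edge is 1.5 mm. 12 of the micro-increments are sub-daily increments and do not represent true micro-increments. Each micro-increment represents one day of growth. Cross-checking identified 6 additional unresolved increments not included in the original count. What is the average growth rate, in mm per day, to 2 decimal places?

0.01 mm per day

Adjusted count: 196 − 12 + 6 = 190 micro-increments.
Mean rate = 1.5 mm / 190 days ≈ 0.01 mm per day.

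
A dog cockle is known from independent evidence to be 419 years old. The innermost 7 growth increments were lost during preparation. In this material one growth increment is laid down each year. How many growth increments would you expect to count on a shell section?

One growth increment per year gives 419 growth increments over 419 years.
Subtracting the 7 growth increments not captured gives 419 − 7 = 412 growth increments in the record.

412 growth increments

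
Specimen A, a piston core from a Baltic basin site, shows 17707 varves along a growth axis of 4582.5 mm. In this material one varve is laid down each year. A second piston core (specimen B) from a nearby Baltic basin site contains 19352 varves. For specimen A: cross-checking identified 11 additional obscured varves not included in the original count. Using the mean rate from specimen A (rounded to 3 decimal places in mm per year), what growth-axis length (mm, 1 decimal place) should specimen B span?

Specimen A: true varve count = 17707 + 11 = 17718.
A: 4582.5 mm over 17718 years gives 4582.5 / 17718 ≈ 0.259 mm/yr.
Length of B = 0.259 × 19352 = 5012.2 mm.

5012.2 mm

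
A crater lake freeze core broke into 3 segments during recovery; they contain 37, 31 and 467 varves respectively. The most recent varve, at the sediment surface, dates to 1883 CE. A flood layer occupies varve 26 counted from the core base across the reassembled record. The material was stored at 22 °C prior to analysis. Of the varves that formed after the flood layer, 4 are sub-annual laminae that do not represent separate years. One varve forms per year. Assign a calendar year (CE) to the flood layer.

Total varves = 37 + 31 + 467 = 535.
Between varve 26 and the sediment surface there are 535 − 26 = 509 varves.
509 − 4 false = 505 true varves after the flood layer.
1883 − 505 = 1378 CE.

1378 CE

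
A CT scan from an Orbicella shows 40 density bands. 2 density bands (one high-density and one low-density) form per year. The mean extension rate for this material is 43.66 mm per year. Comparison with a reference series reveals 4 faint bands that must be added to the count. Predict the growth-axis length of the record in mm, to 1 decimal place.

960.5 mm

True density band count = 40 + 4 = 44.
With 2 density bands per year, 44 / 2 = 22 years.
Predicted length = 43.66 mm/year × 22 years = 960.5 mm.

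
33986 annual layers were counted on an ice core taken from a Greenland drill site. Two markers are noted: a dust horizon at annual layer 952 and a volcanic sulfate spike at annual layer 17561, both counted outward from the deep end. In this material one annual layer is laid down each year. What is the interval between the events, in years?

16609 yr

The two markers are separated by 17561 − 952 = 16609 annual layers.
At one annual layer per year, 16609 years elapsed between them.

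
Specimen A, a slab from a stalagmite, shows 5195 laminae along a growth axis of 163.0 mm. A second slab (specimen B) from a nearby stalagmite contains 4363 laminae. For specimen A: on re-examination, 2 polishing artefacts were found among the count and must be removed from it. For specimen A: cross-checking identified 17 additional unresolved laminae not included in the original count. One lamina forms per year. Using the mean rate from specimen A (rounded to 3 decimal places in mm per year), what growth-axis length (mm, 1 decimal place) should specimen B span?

135.3 mm

Specimen A: adjusted count: 5195 − 2 + 17 = 5210 laminae.
A: Mean rate = 163.0 mm / 5210 years ≈ 0.031 mm per year.
For B, 0.031 mm/year × 4363 years = 135.3 mm.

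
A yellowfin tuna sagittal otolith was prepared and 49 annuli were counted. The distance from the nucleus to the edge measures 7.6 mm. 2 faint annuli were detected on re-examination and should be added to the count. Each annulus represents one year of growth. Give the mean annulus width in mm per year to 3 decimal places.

0.149 mm per year

After corrections the count is 49 + 2 = 51 annuli.
Mean rate = 7.6 mm / 51 years ≈ 0.149 mm per year.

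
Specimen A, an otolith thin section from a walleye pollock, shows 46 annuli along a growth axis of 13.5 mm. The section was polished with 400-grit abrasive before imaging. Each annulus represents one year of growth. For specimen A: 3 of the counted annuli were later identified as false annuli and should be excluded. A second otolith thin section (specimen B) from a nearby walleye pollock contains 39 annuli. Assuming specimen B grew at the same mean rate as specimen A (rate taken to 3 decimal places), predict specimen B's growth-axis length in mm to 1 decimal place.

12.2 mm

Specimen A: adjusted count: 46 − 3 = 43 annuli.
A: Extension rate ≈ 13.5 / 43 = 0.314 mm/yr.
B's length ≈ 0.314 × 39 = 12.2 mm.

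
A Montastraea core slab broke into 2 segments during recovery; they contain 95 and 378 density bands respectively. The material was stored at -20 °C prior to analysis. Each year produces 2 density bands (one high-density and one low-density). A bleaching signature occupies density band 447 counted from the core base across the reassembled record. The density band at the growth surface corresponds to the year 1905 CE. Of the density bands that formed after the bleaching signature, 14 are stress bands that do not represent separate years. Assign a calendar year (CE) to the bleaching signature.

Total density bands = 95 + 378 = 473.
473 − 447 = 26 density bands lie beyond the bleaching signature toward the growth surface.
Removing the 14 false density bands leaves 26 − 14 = 12 true density bands beyond the bleaching signature.
Dividing by 2 density bands per year: 12 / 2 = 6 years.
1905 − 6 = 1899 CE.

1899 CE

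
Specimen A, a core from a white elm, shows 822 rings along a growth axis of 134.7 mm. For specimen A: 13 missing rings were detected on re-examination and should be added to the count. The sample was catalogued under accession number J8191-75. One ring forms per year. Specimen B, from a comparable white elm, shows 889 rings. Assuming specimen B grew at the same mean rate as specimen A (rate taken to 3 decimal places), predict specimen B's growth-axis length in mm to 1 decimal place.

Specimen A: adjusted count: 822 + 13 = 835 rings.
A: Extension rate ≈ 134.7 / 835 = 0.161 mm per year.
B's length ≈ 0.161 × 889 = 143.1 mm.

143.1 mm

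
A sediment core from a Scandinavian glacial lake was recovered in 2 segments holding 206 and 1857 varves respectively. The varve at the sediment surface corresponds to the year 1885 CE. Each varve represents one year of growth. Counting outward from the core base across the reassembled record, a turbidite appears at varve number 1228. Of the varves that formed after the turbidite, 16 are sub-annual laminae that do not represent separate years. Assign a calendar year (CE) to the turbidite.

Total varves = 206 + 1857 = 2063.
2063 − 1228 = 835 varves lie beyond the turbidite toward the sediment surface.
Removing the 16 false varves leaves 835 − 16 = 819 true varves beyond the turbidite.
Counting back 819 years from 1885 CE places the turbidite in 1885 − 819 = 1066 CE.

1066 CE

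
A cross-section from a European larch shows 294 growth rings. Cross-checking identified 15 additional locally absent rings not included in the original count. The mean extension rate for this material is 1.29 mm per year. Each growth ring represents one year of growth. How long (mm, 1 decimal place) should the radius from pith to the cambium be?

Adjusted count: 294 + 15 = 309 growth rings.
Predicted length = 1.29 mm/year × 309 years = 398.6 mm.

398.6 mm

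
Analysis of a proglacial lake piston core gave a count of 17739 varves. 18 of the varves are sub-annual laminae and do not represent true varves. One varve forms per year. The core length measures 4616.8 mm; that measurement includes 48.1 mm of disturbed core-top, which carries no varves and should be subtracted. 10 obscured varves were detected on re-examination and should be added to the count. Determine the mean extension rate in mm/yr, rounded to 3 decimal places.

0.258 mm/yr

Correcting the raw count gives 17739 − 18 + 10 = 17731 true varves.
Net length = 4616.8 − 48.1 = 4568.7 mm.
Mean rate = 4568.7 mm / 17731 years ≈ 0.258 mm/yr.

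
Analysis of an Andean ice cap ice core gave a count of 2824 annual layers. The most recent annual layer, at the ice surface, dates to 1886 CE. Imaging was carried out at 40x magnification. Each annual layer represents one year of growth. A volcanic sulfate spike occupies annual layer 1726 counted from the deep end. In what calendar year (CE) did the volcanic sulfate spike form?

788 CE

2824 − 1726 = 1098 annual layers lie beyond the volcanic sulfate spike toward the ice surface.
1886 − 1098 = 788 CE.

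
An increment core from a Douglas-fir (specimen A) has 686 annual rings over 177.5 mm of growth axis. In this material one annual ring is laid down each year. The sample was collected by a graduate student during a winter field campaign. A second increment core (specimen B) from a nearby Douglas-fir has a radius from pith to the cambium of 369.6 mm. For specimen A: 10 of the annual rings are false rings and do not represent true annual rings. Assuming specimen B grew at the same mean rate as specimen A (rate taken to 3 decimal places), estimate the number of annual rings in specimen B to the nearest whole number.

1405 annual rings

Specimen A: correcting the raw count gives 686 − 10 = 676 true annual rings.
A: 177.5 mm over 676 years gives 177.5 / 676 ≈ 0.263 mm/yr.
For B, 369.6 / 0.263 = 1405.32 years ≈ 1405 annual rings.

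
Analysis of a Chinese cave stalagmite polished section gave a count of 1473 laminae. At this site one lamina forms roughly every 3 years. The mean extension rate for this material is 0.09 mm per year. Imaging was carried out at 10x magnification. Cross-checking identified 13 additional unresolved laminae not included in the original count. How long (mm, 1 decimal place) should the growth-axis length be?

After corrections the count is 1473 + 13 = 1486 laminae.
At 3 years per lamina, 1486 × 3 = 4458 years.
Length ≈ 0.09 × 4458 = 401.2 mm.

401.2 mm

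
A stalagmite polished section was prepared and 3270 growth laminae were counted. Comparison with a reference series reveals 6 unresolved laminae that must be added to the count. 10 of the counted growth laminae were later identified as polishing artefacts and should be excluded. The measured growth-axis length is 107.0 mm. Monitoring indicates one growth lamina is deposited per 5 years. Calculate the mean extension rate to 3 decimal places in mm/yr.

Correcting the raw count gives 3270 − 10 + 6 = 3266 true growth laminae.
Multiplying by 5 years per growth lamina: 3266 × 5 = 16330 years.
Mean rate = 107.0 mm / 16330 years ≈ 0.007 mm/yr.

0.007 mm/yr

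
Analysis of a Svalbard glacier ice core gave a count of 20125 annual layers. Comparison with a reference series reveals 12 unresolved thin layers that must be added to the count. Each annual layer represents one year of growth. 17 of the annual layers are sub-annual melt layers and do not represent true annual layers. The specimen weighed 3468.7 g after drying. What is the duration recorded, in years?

20120 years

After corrections the count is 20125 − 17 + 12 = 20120 annual layers.
At one annual layer per year, that is 20120 years.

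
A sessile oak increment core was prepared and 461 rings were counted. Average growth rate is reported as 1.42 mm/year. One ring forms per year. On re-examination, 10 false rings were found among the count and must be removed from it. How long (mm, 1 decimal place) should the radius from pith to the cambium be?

640.4 mm

Correcting the raw count gives 461 − 10 = 451 true rings.
Length ≈ 1.42 × 451 = 640.4 mm.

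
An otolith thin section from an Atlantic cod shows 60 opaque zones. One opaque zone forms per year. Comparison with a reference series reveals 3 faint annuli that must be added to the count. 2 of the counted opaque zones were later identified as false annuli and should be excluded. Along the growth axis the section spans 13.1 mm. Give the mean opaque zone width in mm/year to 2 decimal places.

Correcting the raw count gives 60 − 2 + 3 = 61 true opaque zones.
13.1 mm over 61 years gives 13.1 / 61 ≈ 0.21 mm/year.

0.21 mm/year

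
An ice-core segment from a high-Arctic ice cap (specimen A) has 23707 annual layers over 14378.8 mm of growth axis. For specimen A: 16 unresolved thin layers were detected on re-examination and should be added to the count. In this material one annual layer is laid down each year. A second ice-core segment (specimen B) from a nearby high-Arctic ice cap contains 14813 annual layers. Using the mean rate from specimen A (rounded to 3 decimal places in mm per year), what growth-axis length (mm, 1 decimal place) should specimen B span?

Specimen A: adjusted count: 23707 + 16 = 23723 annual layers.
A: Mean rate = 14378.8 mm / 23723 years ≈ 0.606 mm/yr.
For B, 0.606 mm/year × 14813 years = 8976.7 mm.

8976.7 mm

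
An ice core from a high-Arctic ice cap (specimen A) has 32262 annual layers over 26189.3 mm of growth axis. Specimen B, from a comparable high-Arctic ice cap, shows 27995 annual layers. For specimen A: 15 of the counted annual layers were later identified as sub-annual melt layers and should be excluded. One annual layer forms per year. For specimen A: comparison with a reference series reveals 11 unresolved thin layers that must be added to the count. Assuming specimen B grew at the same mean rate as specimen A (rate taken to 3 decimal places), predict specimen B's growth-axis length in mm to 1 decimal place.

Specimen A: true annual layer count = 32262 − 15 + 11 = 32258.
A: Extension rate ≈ 26189.3 / 32258 = 0.812 mm per year.
For B, 0.812 mm/year × 27995 years = 22731.9 mm.

22731.9 mm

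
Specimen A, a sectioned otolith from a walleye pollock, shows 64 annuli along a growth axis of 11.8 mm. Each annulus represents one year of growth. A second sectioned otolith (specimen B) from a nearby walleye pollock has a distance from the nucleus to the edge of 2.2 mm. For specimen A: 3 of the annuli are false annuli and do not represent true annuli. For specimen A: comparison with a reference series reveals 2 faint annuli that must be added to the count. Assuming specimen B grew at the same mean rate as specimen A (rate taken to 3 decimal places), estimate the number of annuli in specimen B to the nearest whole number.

12 annuli

Specimen A: true annulus count = 64 − 3 + 2 = 63.
A: Mean rate = 11.8 mm / 63 years ≈ 0.187 mm per year.
B spans 2.2 / 0.187 = 11.76 years ≈ 12 annuli.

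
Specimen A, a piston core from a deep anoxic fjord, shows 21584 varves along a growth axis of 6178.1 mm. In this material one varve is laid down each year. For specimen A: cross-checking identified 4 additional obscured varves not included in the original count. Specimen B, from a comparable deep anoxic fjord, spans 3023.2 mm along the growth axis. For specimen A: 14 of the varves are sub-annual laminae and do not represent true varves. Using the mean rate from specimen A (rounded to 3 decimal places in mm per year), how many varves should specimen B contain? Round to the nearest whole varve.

10571 varves

Specimen A: correcting the raw count gives 21584 − 14 + 4 = 21574 true varves.
A: Extension rate ≈ 6178.1 / 21574 = 0.286 mm/yr.
For B, 3023.2 / 0.286 = 10570.63 years ≈ 10571 varves.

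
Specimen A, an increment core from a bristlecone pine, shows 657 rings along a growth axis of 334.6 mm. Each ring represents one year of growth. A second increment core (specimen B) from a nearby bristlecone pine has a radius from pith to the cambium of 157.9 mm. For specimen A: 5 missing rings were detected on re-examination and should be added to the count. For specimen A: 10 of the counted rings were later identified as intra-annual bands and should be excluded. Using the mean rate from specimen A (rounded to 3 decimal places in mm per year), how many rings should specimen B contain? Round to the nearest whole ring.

Specimen A: correcting the raw count gives 657 − 10 + 5 = 652 true rings.
A: Extension rate ≈ 334.6 / 652 = 0.513 mm/year.
For B, 157.9 / 0.513 = 307.80 years ≈ 308 rings.

308 rings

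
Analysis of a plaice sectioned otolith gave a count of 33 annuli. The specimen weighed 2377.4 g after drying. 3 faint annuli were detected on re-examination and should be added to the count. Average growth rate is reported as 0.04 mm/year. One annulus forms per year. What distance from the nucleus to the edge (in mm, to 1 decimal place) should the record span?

1.4 mm

Adjusted count: 33 + 3 = 36 annuli.
Predicted length = 0.04 mm/year × 36 years = 1.4 mm.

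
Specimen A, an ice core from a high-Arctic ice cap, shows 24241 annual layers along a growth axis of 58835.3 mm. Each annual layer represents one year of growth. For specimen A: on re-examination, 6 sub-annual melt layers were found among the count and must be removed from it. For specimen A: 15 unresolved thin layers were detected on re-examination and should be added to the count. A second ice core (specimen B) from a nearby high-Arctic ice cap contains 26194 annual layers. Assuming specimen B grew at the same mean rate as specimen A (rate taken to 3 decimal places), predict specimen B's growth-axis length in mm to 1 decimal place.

Specimen A: true annual layer count = 24241 − 6 + 15 = 24250.
A: 58835.3 mm over 24250 years gives 58835.3 / 24250 ≈ 2.426 mm/yr.
B's length ≈ 2.426 × 26194 = 63546.6 mm.

63546.6 mm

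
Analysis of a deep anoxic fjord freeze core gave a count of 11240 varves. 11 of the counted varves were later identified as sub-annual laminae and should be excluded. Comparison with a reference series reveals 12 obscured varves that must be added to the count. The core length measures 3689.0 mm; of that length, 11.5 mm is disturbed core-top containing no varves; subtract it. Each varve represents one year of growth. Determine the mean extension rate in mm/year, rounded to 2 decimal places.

Adjusted count: 11240 − 11 + 12 = 11241 varves.
The growth record spans 3689.0 − 11.5 = 3677.5 mm.
Mean rate = 3677.5 mm / 11241 years ≈ 0.33 mm/year.

0.33 mm/year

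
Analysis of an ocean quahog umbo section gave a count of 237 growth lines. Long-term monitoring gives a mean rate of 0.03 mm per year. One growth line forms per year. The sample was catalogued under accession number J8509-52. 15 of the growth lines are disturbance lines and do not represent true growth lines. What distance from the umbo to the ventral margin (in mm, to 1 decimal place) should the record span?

6.7 mm

True growth line count = 237 − 15 = 222.
Length ≈ 0.03 × 222 = 6.7 mm.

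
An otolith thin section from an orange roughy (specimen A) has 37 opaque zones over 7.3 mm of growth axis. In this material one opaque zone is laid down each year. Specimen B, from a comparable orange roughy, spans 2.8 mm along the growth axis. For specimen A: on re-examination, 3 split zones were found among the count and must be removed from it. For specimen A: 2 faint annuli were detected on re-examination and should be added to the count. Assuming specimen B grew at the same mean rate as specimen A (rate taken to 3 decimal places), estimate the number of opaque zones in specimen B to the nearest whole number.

14 opaque zones

Specimen A: true opaque zone count = 37 − 3 + 2 = 36.
A: 7.3 mm over 36 years gives 7.3 / 36 ≈ 0.203 mm/year.
Specimen B: 2.8 mm / 0.203 mm per year = 13.79 years ≈ 14 opaque zones.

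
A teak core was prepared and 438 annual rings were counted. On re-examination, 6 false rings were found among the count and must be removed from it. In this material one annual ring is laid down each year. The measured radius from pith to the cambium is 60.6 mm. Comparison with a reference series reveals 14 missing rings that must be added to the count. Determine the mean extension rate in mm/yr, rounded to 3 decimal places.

Adjusted count: 438 − 6 + 14 = 446 annual rings.
Extension rate ≈ 60.6 / 446 = 0.136 mm/yr.

0.136 mm/yr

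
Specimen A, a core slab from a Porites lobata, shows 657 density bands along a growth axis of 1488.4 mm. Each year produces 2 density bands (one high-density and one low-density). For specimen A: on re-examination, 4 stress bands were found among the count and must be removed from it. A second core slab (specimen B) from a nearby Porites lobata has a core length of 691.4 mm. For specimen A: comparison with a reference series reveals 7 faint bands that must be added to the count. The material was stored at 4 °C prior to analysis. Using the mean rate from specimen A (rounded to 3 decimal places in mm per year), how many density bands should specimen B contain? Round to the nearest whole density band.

Specimen A: after corrections the count is 657 − 4 + 7 = 660 density bands.
Specimen A: with 2 density bands per year, 660 / 2 = 330 years.
A: 1488.4 mm over 330 years gives 1488.4 / 330 ≈ 4.510 mm/year.
Specimen B: 691.4 mm / 4.510 mm per year = 153.30 years; at 2 density bands per year that is 153.30 × 2 ≈ 307 density bands.

307 density bands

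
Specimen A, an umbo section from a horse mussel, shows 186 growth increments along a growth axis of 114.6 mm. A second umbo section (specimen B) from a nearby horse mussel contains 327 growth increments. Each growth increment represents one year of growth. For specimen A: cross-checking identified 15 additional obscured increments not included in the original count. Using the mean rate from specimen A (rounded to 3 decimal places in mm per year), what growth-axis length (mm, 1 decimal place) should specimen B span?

186.4 mm

Specimen A: correcting the raw count gives 186 + 15 = 201 true growth increments.
A: 114.6 mm over 201 years gives 114.6 / 201 ≈ 0.570 mm/yr.
For B, 0.570 mm/year × 327 years = 186.4 mm.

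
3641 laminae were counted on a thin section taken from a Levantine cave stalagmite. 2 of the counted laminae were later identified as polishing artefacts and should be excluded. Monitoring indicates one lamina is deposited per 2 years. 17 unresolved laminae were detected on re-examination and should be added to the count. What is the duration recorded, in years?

7312 years

After corrections the count is 3641 − 2 + 17 = 3656 laminae.
At 2 years per lamina, 3656 × 2 = 7312 years.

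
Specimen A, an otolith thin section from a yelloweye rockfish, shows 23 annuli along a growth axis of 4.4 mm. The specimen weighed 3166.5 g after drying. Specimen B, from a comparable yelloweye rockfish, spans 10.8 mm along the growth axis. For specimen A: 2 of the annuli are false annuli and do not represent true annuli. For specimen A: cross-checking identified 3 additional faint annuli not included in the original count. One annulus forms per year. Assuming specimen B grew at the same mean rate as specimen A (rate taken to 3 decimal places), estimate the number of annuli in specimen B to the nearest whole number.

Specimen A: correcting the raw count gives 23 − 2 + 3 = 24 true annuli.
A: 4.4 mm over 24 years gives 4.4 / 24 ≈ 0.183 mm/year.
B spans 10.8 / 0.183 = 59.02 years ≈ 59 annuli.

59 annuli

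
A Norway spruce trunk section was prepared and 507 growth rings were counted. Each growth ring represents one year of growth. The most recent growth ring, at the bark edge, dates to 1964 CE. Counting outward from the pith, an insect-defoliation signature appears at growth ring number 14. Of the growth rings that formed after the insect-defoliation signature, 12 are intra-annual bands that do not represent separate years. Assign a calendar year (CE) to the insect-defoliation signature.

The insect-defoliation signature sits at growth ring 14 from the pith, so 507 − 14 = 493 growth rings formed after it.
Excluding 12 false growth rings: 493 − 12 = 481.
The growth ring at the bark edge is 1964 CE, so the insect-defoliation signature dates to 1964 − 481 = 1483 CE.

1483 CE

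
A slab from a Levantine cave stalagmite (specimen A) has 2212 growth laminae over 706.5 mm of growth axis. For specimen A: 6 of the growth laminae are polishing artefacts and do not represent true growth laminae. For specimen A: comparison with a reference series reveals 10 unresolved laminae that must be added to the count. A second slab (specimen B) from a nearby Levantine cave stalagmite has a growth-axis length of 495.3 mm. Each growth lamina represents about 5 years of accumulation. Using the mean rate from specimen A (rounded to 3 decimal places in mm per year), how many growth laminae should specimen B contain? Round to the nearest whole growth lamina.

Specimen A: after corrections the count is 2212 − 6 + 10 = 2216 growth laminae.
Specimen A: 2216 growth laminae at 5 years each span 2216 × 5 = 11080 years.
A: 706.5 mm over 11080 years gives 706.5 / 11080 ≈ 0.064 mm/yr.
For B, 495.3 / 0.064 = 7739.06 years; at 5 years per growth lamina that is 7739.06 / 5 ≈ 1548 growth laminae.

1548 growth laminae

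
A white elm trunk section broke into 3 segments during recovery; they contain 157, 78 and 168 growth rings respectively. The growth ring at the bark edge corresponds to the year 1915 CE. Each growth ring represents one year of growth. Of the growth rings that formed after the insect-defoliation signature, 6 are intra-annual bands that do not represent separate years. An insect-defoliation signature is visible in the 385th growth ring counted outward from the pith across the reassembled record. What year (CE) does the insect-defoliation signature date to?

Total growth rings = 157 + 78 + 168 = 403.
403 − 385 = 18 growth rings lie beyond the insect-defoliation signature toward the bark edge.
18 − 6 false = 12 true growth rings after the insect-defoliation signature.
The growth ring at the bark edge is 1915 CE, so the insect-defoliation signature dates to 1915 − 12 = 1903 CE.

1903 CE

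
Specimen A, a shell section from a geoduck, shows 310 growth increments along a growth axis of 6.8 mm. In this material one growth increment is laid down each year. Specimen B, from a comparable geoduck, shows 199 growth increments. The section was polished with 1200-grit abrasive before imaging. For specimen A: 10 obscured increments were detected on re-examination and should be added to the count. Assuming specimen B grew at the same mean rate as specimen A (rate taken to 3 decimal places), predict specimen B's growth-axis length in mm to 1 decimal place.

Specimen A: adjusted count: 310 + 10 = 320 growth increments.
A: Extension rate ≈ 6.8 / 320 = 0.021 mm/year.
For B, 0.021 mm/year × 199 years = 4.2 mm.

4.2 mm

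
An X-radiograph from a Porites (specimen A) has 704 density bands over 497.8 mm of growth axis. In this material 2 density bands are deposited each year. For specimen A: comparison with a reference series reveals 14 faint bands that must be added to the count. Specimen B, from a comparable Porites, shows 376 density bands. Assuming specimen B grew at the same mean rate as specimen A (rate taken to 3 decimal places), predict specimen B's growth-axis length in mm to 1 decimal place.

260.8 mm

Specimen A: true density band count = 704 + 14 = 718.
Specimen A: dividing by 2 density bands per year: 718 / 2 = 359 years.
A: 497.8 mm over 359 years gives 497.8 / 359 ≈ 1.387 mm per year.
Specimen B: dividing by 2 density bands per year: 376 / 2 = 188 years. Length of B = 1.387 × 188 = 260.8 mm.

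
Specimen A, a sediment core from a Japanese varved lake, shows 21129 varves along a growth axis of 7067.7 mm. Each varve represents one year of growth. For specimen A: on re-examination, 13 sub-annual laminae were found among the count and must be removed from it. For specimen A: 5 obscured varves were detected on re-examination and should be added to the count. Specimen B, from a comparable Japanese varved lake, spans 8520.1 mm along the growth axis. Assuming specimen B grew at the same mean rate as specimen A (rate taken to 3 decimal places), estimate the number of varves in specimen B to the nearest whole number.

Specimen A: after corrections the count is 21129 − 13 + 5 = 21121 varves.
A: 7067.7 mm over 21121 years gives 7067.7 / 21121 ≈ 0.335 mm/year.
Specimen B: 8520.1 mm / 0.335 mm per year = 25433.13 years ≈ 25433 varves.

25433 varves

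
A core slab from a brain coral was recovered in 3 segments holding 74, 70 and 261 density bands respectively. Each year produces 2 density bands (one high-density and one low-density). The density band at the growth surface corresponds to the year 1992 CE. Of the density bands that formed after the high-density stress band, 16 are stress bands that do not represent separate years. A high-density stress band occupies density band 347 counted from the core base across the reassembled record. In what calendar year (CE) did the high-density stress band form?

Total density bands = 74 + 70 + 261 = 405.
405 − 347 = 58 density bands lie beyond the high-density stress band toward the growth surface.
Excluding 16 false density bands: 58 − 16 = 42.
With 2 density bands per year, 42 / 2 = 21 years.
The density band at the growth surface is 1992 CE, so the high-density stress band dates to 1992 − 21 = 1971 CE.

1971 CE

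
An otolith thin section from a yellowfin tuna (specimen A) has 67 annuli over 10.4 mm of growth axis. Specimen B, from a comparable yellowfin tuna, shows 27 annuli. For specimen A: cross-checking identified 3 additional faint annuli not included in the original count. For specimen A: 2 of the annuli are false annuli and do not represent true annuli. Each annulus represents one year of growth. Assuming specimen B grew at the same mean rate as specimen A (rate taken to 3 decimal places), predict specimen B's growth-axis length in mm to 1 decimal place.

4.1 mm

Specimen A: adjusted count: 67 − 2 + 3 = 68 annuli.
A: 10.4 mm over 68 years gives 10.4 / 68 ≈ 0.153 mm/yr.
B's length ≈ 0.153 × 27 = 4.1 mm.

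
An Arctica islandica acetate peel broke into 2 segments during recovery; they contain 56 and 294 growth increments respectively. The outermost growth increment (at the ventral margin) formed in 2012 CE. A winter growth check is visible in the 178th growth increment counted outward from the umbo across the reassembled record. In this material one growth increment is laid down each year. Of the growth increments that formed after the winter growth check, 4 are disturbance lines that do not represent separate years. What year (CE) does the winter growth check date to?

Total growth increments = 56 + 294 = 350.
Between growth increment 178 and the ventral margin there are 350 − 178 = 172 growth increments.
172 − 4 false = 168 true growth increments after the winter growth check.
Counting back 168 years from 2012 CE places the winter growth check in 2012 − 168 = 1844 CE.

1844 CE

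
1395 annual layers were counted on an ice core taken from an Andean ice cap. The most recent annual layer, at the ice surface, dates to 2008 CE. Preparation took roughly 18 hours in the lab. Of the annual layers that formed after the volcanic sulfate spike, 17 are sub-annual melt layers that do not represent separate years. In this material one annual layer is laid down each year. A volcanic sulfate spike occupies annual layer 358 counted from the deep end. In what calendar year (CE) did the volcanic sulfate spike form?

1395 − 358 = 1037 annual layers lie beyond the volcanic sulfate spike toward the ice surface.
Removing the 17 false annual layers leaves 1037 − 17 = 1020 true annual layers beyond the volcanic sulfate spike.
Counting back 1020 years from 2008 CE places the volcanic sulfate spike in 2008 − 1020 = 988 CE.

988 CE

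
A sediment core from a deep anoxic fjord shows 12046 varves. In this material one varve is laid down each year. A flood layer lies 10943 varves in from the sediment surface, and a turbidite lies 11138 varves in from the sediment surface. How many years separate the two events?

195 yr

The two markers are separated by 11138 − 10943 = 195 varves.
One varve per year makes the interval 195 years.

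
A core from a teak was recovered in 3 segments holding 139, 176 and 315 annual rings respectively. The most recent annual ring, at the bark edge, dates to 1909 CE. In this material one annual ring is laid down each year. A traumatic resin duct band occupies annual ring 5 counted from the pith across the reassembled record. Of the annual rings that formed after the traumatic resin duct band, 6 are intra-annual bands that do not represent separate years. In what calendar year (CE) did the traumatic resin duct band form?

1290 CE

Total annual rings = 139 + 176 + 315 = 630.
The traumatic resin duct band sits at annual ring 5 from the pith, so 630 − 5 = 625 annual rings formed after it.
Removing the 6 false annual rings leaves 625 − 6 = 619 true annual rings beyond the traumatic resin duct band.
Counting back 619 years from 1909 CE places the traumatic resin duct band in 1909 − 619 = 1290 CE.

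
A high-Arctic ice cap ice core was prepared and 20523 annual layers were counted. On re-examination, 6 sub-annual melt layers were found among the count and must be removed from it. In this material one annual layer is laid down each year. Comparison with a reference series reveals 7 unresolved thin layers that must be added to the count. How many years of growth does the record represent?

Adjusted count: 20523 − 6 + 7 = 20524 annual layers.
With a one-to-one annual layer periodicity this is 20524 years.

20524 years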